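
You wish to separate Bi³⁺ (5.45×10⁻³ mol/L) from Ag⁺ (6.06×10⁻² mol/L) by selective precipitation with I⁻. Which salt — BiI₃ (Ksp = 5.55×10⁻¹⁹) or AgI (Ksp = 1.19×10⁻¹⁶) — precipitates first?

AgI

Precipitation begins when Q = Ksp.
For BiI₃: [I⁻] = (Ksp/[Bi³⁺])^(1/3) = 4.67×10⁻⁶ mol/L
For AgI: [I⁻] = (Ksp/[Ag⁺]) = 1.96×10⁻¹⁵ mol/L
Since AgI needs less I⁻ to reach saturation, it precipitates first.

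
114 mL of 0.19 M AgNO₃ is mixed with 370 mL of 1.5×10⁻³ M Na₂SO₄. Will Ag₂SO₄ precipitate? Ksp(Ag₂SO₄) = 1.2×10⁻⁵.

After mixing, V = 114 mL + 370 mL = 484 mL.
[Ag⁺] = (0.19)(114)/484 = 4.5×10⁻² M
[SO₄²⁻] = (1.5×10⁻³)(370)/484 = 1.1×10⁻³ M
Q = [Ag⁺]^2[SO₄²⁻] = 2.3×10⁻⁶
Q = 2.3×10⁻⁶ < Ksp = 1.2×10⁻⁵, so the solution is unsaturated and no precipitate forms.

No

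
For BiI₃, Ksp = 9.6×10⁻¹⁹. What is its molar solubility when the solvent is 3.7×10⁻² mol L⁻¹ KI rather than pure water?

BiI₃(s) ⇌ Bi³⁺(aq) + 3 I⁻(aq)
I⁻ is already present at 3.7×10⁻² mol L⁻¹. If s mol/L of BiI₃ dissolves, [Bi³⁺] = s while [I⁻] ≈ 3.7×10⁻² mol L⁻¹.
Ksp = [Bi³⁺][I⁻]^3 = s(3.7×10⁻²)^3
s = 9.6×10⁻¹⁹ / (3.7×10⁻²)^3 = 1.9×10⁻¹⁴
s = 1.9×10⁻¹⁴ mol L⁻¹

1.9×10⁻¹⁴ M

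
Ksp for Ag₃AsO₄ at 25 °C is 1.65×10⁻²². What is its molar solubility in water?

1.57×10⁻⁶ M

Ag₃AsO₄(s) ⇌ 3 Ag⁺(aq) + AsO₄³⁻(aq)
Let s be the molar solubility. Then [Ag⁺] = 3s and [AsO₄³⁻] = s.
Ksp = [Ag⁺]^3[AsO₄³⁻] = (3s)^3 · s = 27s^4
27s^4 = 1.65×10⁻²²  ⇒  s^4 = 6.11×10⁻²⁴
s = 1.57×10⁻⁶ mol L⁻¹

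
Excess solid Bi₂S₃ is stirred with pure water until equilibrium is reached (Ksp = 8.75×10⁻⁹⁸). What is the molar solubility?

1.52×10⁻²⁰ M

Bi₂S₃(s) ⇌ 2 Bi³⁺(aq) + 3 S²⁻(aq)
Call the molar solubility s, so that [Bi³⁺] = 2s and [S²⁻] = 3s.
Ksp = [Bi³⁺]^2[S²⁻]^3 = (2s)^2 · (3s)^3 = 108s^5
108s^5 = 8.75×10⁻⁹⁸  ⇒  s^5 = 8.10×10⁻¹⁰⁰
s = 1.52×10⁻²⁰ mol L⁻¹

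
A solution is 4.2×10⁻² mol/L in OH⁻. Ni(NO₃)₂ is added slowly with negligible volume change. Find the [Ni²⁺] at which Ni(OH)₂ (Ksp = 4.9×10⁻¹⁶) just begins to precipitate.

2.8×10⁻¹³ M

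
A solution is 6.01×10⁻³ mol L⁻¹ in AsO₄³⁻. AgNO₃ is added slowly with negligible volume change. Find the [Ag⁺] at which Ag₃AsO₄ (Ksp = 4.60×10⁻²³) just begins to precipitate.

The threshold for precipitation is Q = Ksp.
Ag₃AsO₄(s) ⇌ 3 Ag⁺(aq) + AsO₄³⁻(aq)
Ksp = [Ag⁺]^3[AsO₄³⁻] = [Ag⁺]^3(6.01×10⁻³)
[Ag⁺]^3 = 4.60×10⁻²³ / (6.01×10⁻³) = 7.65×10⁻²¹
[Ag⁺] = 1.97×10⁻⁷ mol L⁻¹

1.97×10⁻⁷ M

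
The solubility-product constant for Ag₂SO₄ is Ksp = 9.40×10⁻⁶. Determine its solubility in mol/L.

Ag₂SO₄(s) ⇌ 2 Ag⁺(aq) + SO₄²⁻(aq)
Let s be the molar solubility. Then [Ag⁺] = 2s and [SO₄²⁻] = s.
Ksp = [Ag⁺]^2[SO₄²⁻] = (2s)^2 · s = 4s^3
4s^3 = 9.40×10⁻⁶  ⇒  s^3 = 2.35×10⁻⁶
s = (2.35×10⁻⁶)^(1/3) = 1.33×10⁻² mol L⁻¹

1.33×10⁻² M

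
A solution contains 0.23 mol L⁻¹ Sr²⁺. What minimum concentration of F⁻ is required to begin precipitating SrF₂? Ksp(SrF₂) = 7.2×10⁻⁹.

Each salt precipitates once Q = Ksp for that salt.
SrF₂(s) ⇌ Sr²⁺(aq) + 2 F⁻(aq)
Ksp = [Sr²⁺][F⁻]^2 = [F⁻]^2(0.23)
[F⁻]^2 = 7.2×10⁻⁹ / (0.23) = 3.1×10⁻⁸
[F⁻] = 1.8×10⁻⁴ mol L⁻¹

1.8×10⁻⁴ M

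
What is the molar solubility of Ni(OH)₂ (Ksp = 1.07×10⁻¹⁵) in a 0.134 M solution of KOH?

Ni(OH)₂(s) ⇌ Ni²⁺(aq) + 2 OH⁻(aq)
Let s be the solubility of Ni(OH)₂ here. The common ion gives [OH⁻] ≈ 0.134 M, and [Ni²⁺] = s.
Ksp = [Ni²⁺][OH⁻]^2 = s(0.134)^2
s = 1.07×10⁻¹⁵ / (0.134)^2 = 5.96×10⁻¹⁴
s = 5.96×10⁻¹⁴ M

5.96×10⁻¹⁴ M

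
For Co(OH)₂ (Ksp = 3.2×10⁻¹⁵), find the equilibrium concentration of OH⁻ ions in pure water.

Co(OH)₂(s) ⇌ Co²⁺(aq) + 2 OH⁻(aq)
Let s be the molar solubility. Then [Co²⁺] = s and [OH⁻] = 2s.
Ksp = [Co²⁺][OH⁻]^2 = s · (2s)^2 = 4s^3 = 3.2×10⁻¹⁵
s = 9.3×10⁻⁶ M
[OH⁻] = 2s = 1.9×10⁻⁵ M

1.9×10⁻⁵ M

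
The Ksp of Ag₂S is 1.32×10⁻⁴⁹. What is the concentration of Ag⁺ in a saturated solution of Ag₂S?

6.42×10⁻¹⁷ M

Ag₂S(s) ⇌ 2 Ag⁺(aq) + S²⁻(aq)
If s mol/L of Ag₂S dissolves, [Ag⁺] = 2s and [S²⁻] = s.
Ksp = [Ag⁺]^2[S²⁻] = (2s)^2 · s = 4s^3 = 1.32×10⁻⁴⁹
s = 3.21×10⁻¹⁷ mol/L
[Ag⁺] = 2s = 6.42×10⁻¹⁷ mol/L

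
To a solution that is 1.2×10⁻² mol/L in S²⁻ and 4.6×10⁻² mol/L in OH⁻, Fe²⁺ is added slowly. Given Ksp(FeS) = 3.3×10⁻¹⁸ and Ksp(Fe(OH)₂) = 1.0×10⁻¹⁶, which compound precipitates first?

Precipitation begins when Q = Ksp.
For FeS: [Fe²⁺] = (Ksp/[S²⁻]) = 2.8×10⁻¹⁶ mol/L
For Fe(OH)₂: [Fe²⁺] = (Ksp/[OH⁻]^2) = 4.7×10⁻¹⁴ mol/L
FeS requires the lower [Fe²⁺], so it precipitates first.

FeS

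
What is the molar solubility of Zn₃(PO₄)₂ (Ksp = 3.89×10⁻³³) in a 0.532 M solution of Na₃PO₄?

7.98×10⁻¹² M

Zn₃(PO₄)₂(s) ⇌ 3 Zn²⁺(aq) + 2 PO₄³⁻(aq)
Let s be the solubility of Zn₃(PO₄)₂ here. The common ion gives [PO₄³⁻] ≈ 0.532 M, and [Zn²⁺] = 3s.
Ksp = [Zn²⁺]^3[PO₄³⁻]^2 = (3s)^3(0.532)^2
(3s)^3 = 3.89×10⁻³³ / (0.532)^2 = 1.37×10⁻³²
s = 7.98×10⁻¹² M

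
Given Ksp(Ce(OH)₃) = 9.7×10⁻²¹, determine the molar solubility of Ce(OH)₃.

Ce(OH)₃(s) ⇌ Ce³⁺(aq) + 3 OH⁻(aq)
For each mole of Ce(OH)₃ that dissolves per liter, [Ce³⁺] = s and [OH⁻] = 3s; let s denote this solubility.
Ksp = [Ce³⁺][OH⁻]^3 = s · (3s)^3 = 27s^4
27s^4 = 9.7×10⁻²¹  ⇒  s^4 = 3.6×10⁻²²
Taking the 4th root, s = 4.4×10⁻⁶ mol L⁻¹.

4.4×10⁻⁶ M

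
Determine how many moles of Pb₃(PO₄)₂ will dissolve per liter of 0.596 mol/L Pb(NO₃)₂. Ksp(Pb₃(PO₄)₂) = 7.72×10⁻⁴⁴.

3.02×10⁻²² M

Pb₃(PO₄)₂(s) ⇌ 3 Pb²⁺(aq) + 2 PO₄³⁻(aq)
The solution already contains Pb²⁺ at 0.596 mol/L. Let s be the molar solubility of Pb₃(PO₄)₂.
[Pb²⁺] ≈ 0.596 mol/L (common ion dominates); [PO₄³⁻] = 2s.
Ksp = [Pb²⁺]^3[PO₄³⁻]^2 = (0.596)^3(2s)^2
(2s)^2 = 7.72×10⁻⁴⁴ / (0.596)^3 = 3.65×10⁻⁴³
s = 3.02×10⁻²² mol/L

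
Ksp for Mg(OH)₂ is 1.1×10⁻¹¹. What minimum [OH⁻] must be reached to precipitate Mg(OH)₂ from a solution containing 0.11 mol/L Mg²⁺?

1.0×10⁻⁵ M

The threshold for precipitation is Q = Ksp.
Mg(OH)₂(s) ⇌ Mg²⁺(aq) + 2 OH⁻(aq)
Ksp = [Mg²⁺][OH⁻]^2 = [OH⁻]^2(0.11)
[OH⁻]^2 = 1.1×10⁻¹¹ / (0.11) = 1.0×10⁻¹⁰
[OH⁻] = 1.0×10⁻⁵ mol/L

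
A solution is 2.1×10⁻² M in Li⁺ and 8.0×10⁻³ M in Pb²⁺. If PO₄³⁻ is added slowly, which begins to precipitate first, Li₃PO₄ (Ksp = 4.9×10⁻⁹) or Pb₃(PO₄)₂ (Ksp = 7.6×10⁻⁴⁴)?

The threshold for precipitation is Q = Ksp.
For Li₃PO₄: [PO₄³⁻] = (Ksp/[Li⁺]^3) = 5.3×10⁻⁴ M
For Pb₃(PO₄)₂: [PO₄³⁻] = (Ksp/[Pb²⁺]^3)^(1/2) = 3.9×10⁻¹⁹ M
The smaller threshold [PO₄³⁻] is reached first, so Pb₃(PO₄)₂ precipitates first.

Pb₃(PO₄)₂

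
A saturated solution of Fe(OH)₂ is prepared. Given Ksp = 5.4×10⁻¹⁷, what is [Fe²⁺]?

2.4×10⁻⁶ M

Fe(OH)₂(s) ⇌ Fe²⁺(aq) + 2 OH⁻(aq)
Let s be the molar solubility. Then [Fe²⁺] = s and [OH⁻] = 2s.
Ksp = [Fe²⁺][OH⁻]^2 = s · (2s)^2 = 4s^3 = 5.4×10⁻¹⁷
s = 2.4×10⁻⁶ mol L⁻¹
[Fe²⁺] = s = 2.4×10⁻⁶ mol L⁻¹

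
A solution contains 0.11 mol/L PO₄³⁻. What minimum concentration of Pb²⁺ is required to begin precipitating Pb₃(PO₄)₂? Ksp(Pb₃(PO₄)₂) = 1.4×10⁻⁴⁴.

1.0×10⁻¹⁴ M

The threshold for precipitation is Q = Ksp.
Pb₃(PO₄)₂(s) ⇌ 3 Pb²⁺(aq) + 2 PO₄³⁻(aq)
Ksp = [Pb²⁺]^3[PO₄³⁻]^2 = [Pb²⁺]^3(0.11)^2
[Pb²⁺]^3 = 1.4×10⁻⁴⁴ / (0.11)^2 = 1.2×10⁻⁴²
[Pb²⁺] = 1.0×10⁻¹⁴ mol/L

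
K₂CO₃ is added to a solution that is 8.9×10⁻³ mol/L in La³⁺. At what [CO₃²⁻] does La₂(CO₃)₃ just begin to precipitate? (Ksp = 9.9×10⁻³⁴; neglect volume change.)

2.3×10⁻¹⁰ M

A salt starts to precipitate once the ion product Q reaches its Ksp.
La₂(CO₃)₃(s) ⇌ 2 La³⁺(aq) + 3 CO₃²⁻(aq)
Ksp = [La³⁺]^2[CO₃²⁻]^3 = [CO₃²⁻]^3(8.9×10⁻³)^2
[CO₃²⁻]^3 = 9.9×10⁻³⁴ / (8.9×10⁻³)^2 = 1.2×10⁻²⁹
[CO₃²⁻] = 2.3×10⁻¹⁰ mol/L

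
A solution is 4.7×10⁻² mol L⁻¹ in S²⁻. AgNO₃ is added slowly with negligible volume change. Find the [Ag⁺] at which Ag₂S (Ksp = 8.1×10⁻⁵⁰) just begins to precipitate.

1.3×10⁻²⁴ M

The threshold for precipitation is Q = Ksp.
Ag₂S(s) ⇌ 2 Ag⁺(aq) + S²⁻(aq)
Ksp = [Ag⁺]^2[S²⁻] = [Ag⁺]^2(4.7×10⁻²)
[Ag⁺]^2 = 8.1×10⁻⁵⁰ / (4.7×10⁻²) = 1.7×10⁻⁴⁸
[Ag⁺] = 1.3×10⁻²⁴ mol L⁻¹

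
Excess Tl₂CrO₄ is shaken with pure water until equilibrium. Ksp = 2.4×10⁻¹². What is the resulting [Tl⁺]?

1.7×10⁻⁴ M

Tl₂CrO₄(s) ⇌ 2 Tl⁺(aq) + CrO₄²⁻(aq)
Let s be the molar solubility. Then [Tl⁺] = 2s and [CrO₄²⁻] = s.
Ksp = [Tl⁺]^2[CrO₄²⁻] = (2s)^2 · s = 4s^3 = 2.4×10⁻¹²
s = 8.4×10⁻⁵ mol L⁻¹
[Tl⁺] = 2s = 1.7×10⁻⁴ mol L⁻¹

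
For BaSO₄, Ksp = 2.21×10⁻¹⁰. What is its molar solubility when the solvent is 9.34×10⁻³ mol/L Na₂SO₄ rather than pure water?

BaSO₄(s) ⇌ Ba²⁺(aq) + SO₄²⁻(aq)
SO₄²⁻ is already present at 9.34×10⁻³ mol/L. If s mol/L of BaSO₄ dissolves, [Ba²⁺] = s while [SO₄²⁻] ≈ 9.34×10⁻³ mol/L.
Ksp = [Ba²⁺][SO₄²⁻] = s(9.34×10⁻³)
s = 2.21×10⁻¹⁰ / (9.34×10⁻³) = 2.37×10⁻⁸
s = 2.37×10⁻⁸ mol/L

2.37×10⁻⁸ M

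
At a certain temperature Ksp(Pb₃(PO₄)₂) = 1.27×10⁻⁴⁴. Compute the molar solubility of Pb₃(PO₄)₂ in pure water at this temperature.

6.52×10⁻¹⁰ M

Pb₃(PO₄)₂(s) ⇌ 3 Pb²⁺(aq) + 2 PO₄³⁻(aq)
Let s be the molar solubility. Then [Pb²⁺] = 3s and [PO₄³⁻] = 2s.
Ksp = [Pb²⁺]^3[PO₄³⁻]^2 = (3s)^3 · (2s)^2 = 108s^5
108s^5 = 1.27×10⁻⁴⁴  ⇒  s^5 = 1.18×10⁻⁴⁶
s = 6.52×10⁻¹⁰ mol L⁻¹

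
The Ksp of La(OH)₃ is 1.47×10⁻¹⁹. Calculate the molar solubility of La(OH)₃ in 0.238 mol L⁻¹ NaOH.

La(OH)₃(s) ⇌ La³⁺(aq) + 3 OH⁻(aq)
With OH⁻ already at 0.238 mol L⁻¹ and s small, take [OH⁻] ≈ 0.238 mol L⁻¹ and [La³⁺] = s.
Ksp = [La³⁺][OH⁻]^3 = s(0.238)^3
s = 1.47×10⁻¹⁹ / (0.238)^3 = 1.09×10⁻¹⁷
s = 1.09×10⁻¹⁷ mol L⁻¹

1.09×10⁻¹⁷ M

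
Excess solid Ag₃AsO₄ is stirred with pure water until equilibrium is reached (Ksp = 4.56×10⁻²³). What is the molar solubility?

1.14×10⁻⁶ M

Ag₃AsO₄(s) ⇌ 3 Ag⁺(aq) + AsO₄³⁻(aq)
For each mole of Ag₃AsO₄ that dissolves per liter, [Ag⁺] = 3s and [AsO₄³⁻] = s; let s denote this solubility.
Ksp = [Ag⁺]^3[AsO₄³⁻] = (3s)^3 · s = 27s^4
27s^4 = 4.56×10⁻²³  ⇒  s^4 = 1.69×10⁻²⁴
Taking the 4th root, s = 1.14×10⁻⁶ M.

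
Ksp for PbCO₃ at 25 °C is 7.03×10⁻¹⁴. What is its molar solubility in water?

PbCO₃(s) ⇌ Pb²⁺(aq) + CO₃²⁻(aq)
Call the molar solubility s, so that [Pb²⁺] = s and [CO₃²⁻] = s.
Ksp = [Pb²⁺][CO₃²⁻] = s · s = s^2
s^2 = 7.03×10⁻¹⁴
Taking the 2nd root, s = 2.65×10⁻⁷ mol/L.

2.65×10⁻⁷ M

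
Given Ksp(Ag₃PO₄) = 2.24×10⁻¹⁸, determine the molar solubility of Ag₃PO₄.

1.70×10⁻⁵ M

Ag₃PO₄(s) ⇌ 3 Ag⁺(aq) + PO₄³⁻(aq)
For each mole of Ag₃PO₄ that dissolves per liter, [Ag⁺] = 3s and [PO₄³⁻] = s; let s denote this solubility.
Ksp = [Ag⁺]^3[PO₄³⁻] = (3s)^3 · s = 27s^4
27s^4 = 2.24×10⁻¹⁸  ⇒  s^4 = 8.30×10⁻²⁰
Taking the 4th root, s = 1.70×10⁻⁵ M.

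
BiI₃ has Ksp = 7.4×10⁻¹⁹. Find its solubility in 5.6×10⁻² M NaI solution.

4.2×10⁻¹⁵ M

BiI₃(s) ⇌ Bi³⁺(aq) + 3 I⁻(aq)
The solution already contains I⁻ at 5.6×10⁻² M. Let s be the molar solubility of BiI₃.
[I⁻] ≈ 5.6×10⁻² M (common ion dominates); [Bi³⁺] = s.
Ksp = [Bi³⁺][I⁻]^3 = s(5.6×10⁻²)^3
s = 7.4×10⁻¹⁹ / (5.6×10⁻²)^3 = 4.2×10⁻¹⁵
s = 4.2×10⁻¹⁵ M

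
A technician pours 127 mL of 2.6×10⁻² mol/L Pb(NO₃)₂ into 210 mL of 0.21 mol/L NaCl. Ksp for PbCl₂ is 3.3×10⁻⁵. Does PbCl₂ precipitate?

Total volume after mixing = 127 + 210 = 337 mL.
[Pb²⁺] = (2.6×10⁻²)(127)/337 = 9.8×10⁻³ mol/L
[Cl⁻] = (0.21)(210)/337 = 0.13 mol/L
Q = [Pb²⁺][Cl⁻]^2 = 1.7×10⁻⁴
Because Q > Ksp (1.7×10⁻⁴ vs 3.3×10⁻⁵), a precipitate of PbCl₂ forms.

Yes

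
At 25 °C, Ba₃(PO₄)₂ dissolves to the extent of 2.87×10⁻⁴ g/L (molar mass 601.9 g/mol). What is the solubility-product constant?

Ksp = 2.66×10⁻³⁰

s = (2.87×10⁻⁴ g L⁻¹)/(601.9 g mol⁻¹) = 4.7682×10⁻⁷ M
Ba₃(PO₄)₂(s) ⇌ 3 Ba²⁺(aq) + 2 PO₄³⁻(aq)
With molar solubility s: [Ba²⁺] = 3s, [PO₄³⁻] = 2s.
Ksp = [Ba²⁺]^3[PO₄³⁻]^2 = (3s)^3 · (2s)^2 = 108s^5
Ksp = 108 × (4.7682×10⁻⁷)^5 = 2.66×10⁻³⁰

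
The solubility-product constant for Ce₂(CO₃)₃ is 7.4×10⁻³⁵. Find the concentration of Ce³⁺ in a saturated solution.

1.2×10⁻⁷ M

Ce₂(CO₃)₃(s) ⇌ 2 Ce³⁺(aq) + 3 CO₃²⁻(aq)
If s mol/L of Ce₂(CO₃)₃ dissolves, [Ce³⁺] = 2s and [CO₃²⁻] = 3s.
Ksp = [Ce³⁺]^2[CO₃²⁻]^3 = (2s)^2 · (3s)^3 = 108s^5 = 7.4×10⁻³⁵
s = 5.9×10⁻⁸ mol L⁻¹
[Ce³⁺] = 2s = 1.2×10⁻⁷ mol L⁻¹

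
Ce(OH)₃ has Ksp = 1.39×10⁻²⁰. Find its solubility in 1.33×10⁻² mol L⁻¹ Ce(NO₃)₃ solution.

3.38×10⁻⁷ M

Ce(OH)₃(s) ⇌ Ce³⁺(aq) + 3 OH⁻(aq)
Let s be the solubility of Ce(OH)₃ here. The common ion gives [Ce³⁺] ≈ 1.33×10⁻² mol L⁻¹, and [OH⁻] = 3s.
Ksp = [Ce³⁺][OH⁻]^3 = (1.33×10⁻²)(3s)^3
(3s)^3 = 1.39×10⁻²⁰ / (1.33×10⁻²) = 1.05×10⁻¹⁸
s = 3.38×10⁻⁷ mol L⁻¹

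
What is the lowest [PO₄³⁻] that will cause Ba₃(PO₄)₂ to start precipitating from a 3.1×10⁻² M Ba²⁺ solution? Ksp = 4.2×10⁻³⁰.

3.8×10⁻¹³ M

Precipitation begins when Q = Ksp.
Ba₃(PO₄)₂(s) ⇌ 3 Ba²⁺(aq) + 2 PO₄³⁻(aq)
Ksp = [Ba²⁺]^3[PO₄³⁻]^2 = [PO₄³⁻]^2(3.1×10⁻²)^3
[PO₄³⁻]^2 = 4.2×10⁻³⁰ / (3.1×10⁻²)^3 = 1.4×10⁻²⁵
[PO₄³⁻] = 3.8×10⁻¹³ M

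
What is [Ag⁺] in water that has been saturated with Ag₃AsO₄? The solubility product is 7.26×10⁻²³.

Ag₃AsO₄(s) ⇌ 3 Ag⁺(aq) + AsO₄³⁻(aq)
For each mole of Ag₃AsO₄ that dissolves per liter, [Ag⁺] = 3s and [AsO₄³⁻] = s; let s denote this solubility.
Ksp = [Ag⁺]^3[AsO₄³⁻] = (3s)^3 · s = 27s^4 = 7.26×10⁻²³
s = 1.28×10⁻⁶ mol/L
[Ag⁺] = 3s = 3.84×10⁻⁶ mol/L

3.84×10⁻⁶ M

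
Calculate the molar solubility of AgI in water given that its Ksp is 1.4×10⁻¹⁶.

AgI(s) ⇌ Ag⁺(aq) + I⁻(aq)
Call the molar solubility s, so that [Ag⁺] = s and [I⁻] = s.
Ksp = [Ag⁺][I⁻] = s · s = s^2
s^2 = 1.4×10⁻¹⁶
s = (1.4×10⁻¹⁶)^(1/2) = 1.2×10⁻⁸ M

1.2×10⁻⁸ M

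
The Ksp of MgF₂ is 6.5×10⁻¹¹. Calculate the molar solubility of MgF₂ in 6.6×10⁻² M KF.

1.5×10⁻⁸ M

MgF₂(s) ⇌ Mg²⁺(aq) + 2 F⁻(aq)
Let s be the solubility of MgF₂ here. The common ion gives [F⁻] ≈ 6.6×10⁻² M, and [Mg²⁺] = s.
Ksp = [Mg²⁺][F⁻]^2 = s(6.6×10⁻²)^2
s = 6.5×10⁻¹¹ / (6.6×10⁻²)^2 = 1.5×10⁻⁸
s = 1.5×10⁻⁸ M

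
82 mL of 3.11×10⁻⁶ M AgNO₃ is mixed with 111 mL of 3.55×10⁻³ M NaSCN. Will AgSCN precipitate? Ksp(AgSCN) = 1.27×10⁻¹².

Total volume after mixing = 82 + 111 = 193 mL.
[Ag⁺] = (3.11×10⁻⁶)(82)/193 = 1.32×10⁻⁶ M
[SCN⁻] = (3.55×10⁻³)(111)/193 = 2.04×10⁻³ M
Q = [Ag⁺][SCN⁻] = 2.70×10⁻⁹
Since Q (2.70×10⁻⁹) exceeds Ksp (1.27×10⁻¹²), AgSCN will precipitate.

Yes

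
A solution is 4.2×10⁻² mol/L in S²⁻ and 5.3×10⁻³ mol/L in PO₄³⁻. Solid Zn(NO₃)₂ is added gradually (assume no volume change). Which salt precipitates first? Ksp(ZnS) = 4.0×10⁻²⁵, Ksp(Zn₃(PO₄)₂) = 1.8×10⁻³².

A salt starts to precipitate once the ion product Q reaches its Ksp.
For ZnS: [Zn²⁺] = (Ksp/[S²⁻]) = 9.5×10⁻²⁴ mol/L
For Zn₃(PO₄)₂: [Zn²⁺] = (Ksp/[PO₄³⁻]^2)^(1/3) = 8.6×10⁻¹⁰ mol/L
ZnS requires the lower [Zn²⁺], so it precipitates first.

ZnS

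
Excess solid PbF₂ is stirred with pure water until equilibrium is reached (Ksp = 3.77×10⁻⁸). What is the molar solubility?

2.11×10⁻³ M

PbF₂(s) ⇌ Pb²⁺(aq) + 2 F⁻(aq)
For each mole of PbF₂ that dissolves per liter, [Pb²⁺] = s and [F⁻] = 2s; let s denote this solubility.
Ksp = [Pb²⁺][F⁻]^2 = s · (2s)^2 = 4s^3
4s^3 = 3.77×10⁻⁸  ⇒  s^3 = 9.43×10⁻⁹
Taking the 3rd root, s = 2.11×10⁻³ mol L⁻¹.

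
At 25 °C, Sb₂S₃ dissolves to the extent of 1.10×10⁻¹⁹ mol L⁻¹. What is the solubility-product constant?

Sb₂S₃(s) ⇌ 2 Sb³⁺(aq) + 3 S²⁻(aq)
Let s be the molar solubility. Then [Sb³⁺] = 2s and [S²⁻] = 3s.
Ksp = [Sb³⁺]^2[S²⁻]^3 = (2s)^2 · (3s)^3 = 108s^5
Ksp = 108 × (1.10×10⁻¹⁹)^5 = 1.74×10⁻⁹³

Ksp = 1.74×10⁻⁹³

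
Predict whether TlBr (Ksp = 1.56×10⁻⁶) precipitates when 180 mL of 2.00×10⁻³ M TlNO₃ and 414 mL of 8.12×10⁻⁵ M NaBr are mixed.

No

After mixing, V = 180 mL + 414 mL = 594 mL.
[Tl⁺] = (2.00×10⁻³)(180)/594 = 6.06×10⁻⁴ M
[Br⁻] = (8.12×10⁻⁵)(414)/594 = 5.66×10⁻⁵ M
Q = [Tl⁺][Br⁻] = 3.43×10⁻⁸
Q < Ksp (3.43×10⁻⁸ vs 1.56×10⁻⁶); the solution remains unsaturated and no precipitate forms.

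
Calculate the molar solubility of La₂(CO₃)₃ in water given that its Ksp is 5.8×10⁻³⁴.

La₂(CO₃)₃(s) ⇌ 2 La³⁺(aq) + 3 CO₃²⁻(aq)
If s mol/L of La₂(CO₃)₃ dissolves, [La³⁺] = 2s and [CO₃²⁻] = 3s.
Ksp = [La³⁺]^2[CO₃²⁻]^3 = (2s)^2 · (3s)^3 = 108s^5
108s^5 = 5.8×10⁻³⁴  ⇒  s^5 = 5.4×10⁻³⁶
Taking the 5th root, s = 8.8×10⁻⁸ mol L⁻¹.

8.8×10⁻⁸ M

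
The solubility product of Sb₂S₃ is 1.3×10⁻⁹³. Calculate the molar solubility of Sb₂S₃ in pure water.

Sb₂S₃(s) ⇌ 2 Sb³⁺(aq) + 3 S²⁻(aq)
Let s be the molar solubility. Then [Sb³⁺] = 2s and [S²⁻] = 3s.
Ksp = [Sb³⁺]^2[S²⁻]^3 = (2s)^2 · (3s)^3 = 108s^5
108s^5 = 1.3×10⁻⁹³  ⇒  s^5 = 1.2×10⁻⁹⁵
Taking the 5th root, s = 1.0×10⁻¹⁹ mol/L.

1.0×10⁻¹⁹ M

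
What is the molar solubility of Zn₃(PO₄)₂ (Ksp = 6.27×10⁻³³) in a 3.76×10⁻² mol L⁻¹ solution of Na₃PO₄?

Zn₃(PO₄)₂(s) ⇌ 3 Zn²⁺(aq) + 2 PO₄³⁻(aq)
Let s be the solubility of Zn₃(PO₄)₂ here. The common ion gives [PO₄³⁻] ≈ 3.76×10⁻² mol L⁻¹, and [Zn²⁺] = 3s.
Ksp = [Zn²⁺]^3[PO₄³⁻]^2 = (3s)^3(3.76×10⁻²)^2
(3s)^3 = 6.27×10⁻³³ / (3.76×10⁻²)^2 = 4.43×10⁻³⁰
s = 5.48×10⁻¹¹ mol L⁻¹

5.48×10⁻¹¹ M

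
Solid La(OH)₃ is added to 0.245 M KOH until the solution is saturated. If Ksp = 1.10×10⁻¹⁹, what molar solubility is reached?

La(OH)₃(s) ⇌ La³⁺(aq) + 3 OH⁻(aq)
The solution already contains OH⁻ at 0.245 M. Let s be the molar solubility of La(OH)₃.
[OH⁻] ≈ 0.245 M (common ion dominates); [La³⁺] = s.
Ksp = [La³⁺][OH⁻]^3 = s(0.245)^3
s = 1.10×10⁻¹⁹ / (0.245)^3 = 7.48×10⁻¹⁸
s = 7.48×10⁻¹⁸ M

7.48×10⁻¹⁸ M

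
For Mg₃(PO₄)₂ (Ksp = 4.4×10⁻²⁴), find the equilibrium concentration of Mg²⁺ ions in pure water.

Mg₃(PO₄)₂(s) ⇌ 3 Mg²⁺(aq) + 2 PO₄³⁻(aq)
Call the molar solubility s, so that [Mg²⁺] = 3s and [PO₄³⁻] = 2s.
Ksp = [Mg²⁺]^3[PO₄³⁻]^2 = (3s)^3 · (2s)^2 = 108s^5 = 4.4×10⁻²⁴
s = 8.4×10⁻⁶ mol L⁻¹
[Mg²⁺] = 3s = 2.5×10⁻⁵ mol L⁻¹

2.5×10⁻⁵ M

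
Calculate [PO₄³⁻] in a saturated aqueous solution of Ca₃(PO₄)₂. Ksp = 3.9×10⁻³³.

Ca₃(PO₄)₂(s) ⇌ 3 Ca²⁺(aq) + 2 PO₄³⁻(aq)
Call the molar solubility s, so that [Ca²⁺] = 3s and [PO₄³⁻] = 2s.
Ksp = [Ca²⁺]^3[PO₄³⁻]^2 = (3s)^3 · (2s)^2 = 108s^5 = 3.9×10⁻³³
s = 1.3×10⁻⁷ mol/L
[PO₄³⁻] = 2s = 2.6×10⁻⁷ mol/L

2.6×10⁻⁷ M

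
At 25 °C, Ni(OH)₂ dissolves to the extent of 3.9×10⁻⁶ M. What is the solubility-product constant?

Ni(OH)₂(s) ⇌ Ni²⁺(aq) + 2 OH⁻(aq)
With molar solubility s: [Ni²⁺] = s, [OH⁻] = 2s.
Ksp = [Ni²⁺][OH⁻]^2 = s · (2s)^2 = 4s^3
Ksp = 4 × (3.9×10⁻⁶)^3 = 2.4×10⁻¹⁶

Ksp = 2.4×10⁻¹⁶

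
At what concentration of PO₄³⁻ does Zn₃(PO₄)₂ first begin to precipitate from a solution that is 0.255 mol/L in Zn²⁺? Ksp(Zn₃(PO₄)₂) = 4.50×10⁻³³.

5.21×10⁻¹⁶ M

A salt starts to precipitate once the ion product Q reaches its Ksp.
Zn₃(PO₄)₂(s) ⇌ 3 Zn²⁺(aq) + 2 PO₄³⁻(aq)
Ksp = [Zn²⁺]^3[PO₄³⁻]^2 = [PO₄³⁻]^2(0.255)^3
[PO₄³⁻]^2 = 4.50×10⁻³³ / (0.255)^3 = 2.71×10⁻³¹
[PO₄³⁻] = 5.21×10⁻¹⁶ mol/L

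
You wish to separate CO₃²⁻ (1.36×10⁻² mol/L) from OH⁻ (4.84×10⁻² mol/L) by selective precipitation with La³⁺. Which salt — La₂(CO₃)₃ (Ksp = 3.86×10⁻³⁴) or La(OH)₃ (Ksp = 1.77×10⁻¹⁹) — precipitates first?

La(OH)₃

Precipitation of each salt begins when its ion product equals Ksp.
For La₂(CO₃)₃: [La³⁺] = (Ksp/[CO₃²⁻]^3)^(1/2) = 1.24×10⁻¹⁴ mol/L
For La(OH)₃: [La³⁺] = (Ksp/[OH⁻]^3) = 1.56×10⁻¹⁵ mol/L
Since La(OH)₃ needs less La³⁺ to reach saturation, it precipitates first.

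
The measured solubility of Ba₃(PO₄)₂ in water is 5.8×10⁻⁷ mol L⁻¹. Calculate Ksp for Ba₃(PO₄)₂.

Ba₃(PO₄)₂(s) ⇌ 3 Ba²⁺(aq) + 2 PO₄³⁻(aq)
Call the molar solubility s, so that [Ba²⁺] = 3s and [PO₄³⁻] = 2s.
Ksp = [Ba²⁺]^3[PO₄³⁻]^2 = (3s)^3 · (2s)^2 = 108s^5
Ksp = 108 × (5.8×10⁻⁷)^5 = 7.1×10⁻³⁰

Ksp = 7.1×10⁻³⁰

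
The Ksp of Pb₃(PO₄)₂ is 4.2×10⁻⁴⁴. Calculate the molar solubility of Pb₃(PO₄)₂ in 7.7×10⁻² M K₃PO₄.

Pb₃(PO₄)₂(s) ⇌ 3 Pb²⁺(aq) + 2 PO₄³⁻(aq)
The solution already contains PO₄³⁻ at 7.7×10⁻² M. Let s be the molar solubility of Pb₃(PO₄)₂.
[PO₄³⁻] ≈ 7.7×10⁻² M (common ion dominates); [Pb²⁺] = 3s.
Ksp = [Pb²⁺]^3[PO₄³⁻]^2 = (3s)^3(7.7×10⁻²)^2
(3s)^3 = 4.2×10⁻⁴⁴ / (7.7×10⁻²)^2 = 7.1×10⁻⁴²
s = 6.4×10⁻¹⁵ M

6.4×10⁻¹⁵ M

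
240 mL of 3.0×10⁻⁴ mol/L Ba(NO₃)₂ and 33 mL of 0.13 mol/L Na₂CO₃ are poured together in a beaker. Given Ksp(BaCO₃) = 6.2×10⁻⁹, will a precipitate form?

Yes

After mixing, V = 240 mL + 33 mL = 273 mL.
[Ba²⁺] = (3.0×10⁻⁴)(240)/273 = 2.6×10⁻⁴ mol/L
[CO₃²⁻] = (0.13)(33)/273 = 1.6×10⁻² mol/L
Q = [Ba²⁺][CO₃²⁻] = 4.1×10⁻⁶
Because Q > Ksp (4.1×10⁻⁶ vs 6.2×10⁻⁹), a precipitate of BaCO₃ forms.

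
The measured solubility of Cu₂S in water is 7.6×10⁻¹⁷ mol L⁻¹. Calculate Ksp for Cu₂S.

Cu₂S(s) ⇌ 2 Cu⁺(aq) + S²⁻(aq)
With molar solubility s: [Cu⁺] = 2s, [S²⁻] = s.
Ksp = [Cu⁺]^2[S²⁻] = (2s)^2 · s = 4s^3
Ksp = 4 × (7.6×10⁻¹⁷)^3 = 1.8×10⁻⁴⁸

Ksp = 1.8×10⁻⁴⁸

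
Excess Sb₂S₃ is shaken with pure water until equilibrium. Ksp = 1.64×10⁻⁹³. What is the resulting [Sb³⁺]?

2.17×10⁻¹⁹ M

Sb₂S₃(s) ⇌ 2 Sb³⁺(aq) + 3 S²⁻(aq)
Call the molar solubility s, so that [Sb³⁺] = 2s and [S²⁻] = 3s.
Ksp = [Sb³⁺]^2[S²⁻]^3 = (2s)^2 · (3s)^3 = 108s^5 = 1.64×10⁻⁹³
s = 1.09×10⁻¹⁹ mol L⁻¹
[Sb³⁺] = 2s = 2.17×10⁻¹⁹ mol L⁻¹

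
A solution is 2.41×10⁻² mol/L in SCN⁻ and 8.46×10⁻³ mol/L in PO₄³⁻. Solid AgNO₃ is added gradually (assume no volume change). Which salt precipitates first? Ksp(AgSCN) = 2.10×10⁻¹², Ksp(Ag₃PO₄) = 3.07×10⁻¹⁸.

The threshold for precipitation is Q = Ksp.
For AgSCN: [Ag⁺] = (Ksp/[SCN⁻]) = 8.71×10⁻¹¹ mol/L
For Ag₃PO₄: [Ag⁺] = (Ksp/[PO₄³⁻])^(1/3) = 7.13×10⁻⁶ mol/L
Since AgSCN needs less Ag⁺ to reach saturation, it precipitates first.

AgSCN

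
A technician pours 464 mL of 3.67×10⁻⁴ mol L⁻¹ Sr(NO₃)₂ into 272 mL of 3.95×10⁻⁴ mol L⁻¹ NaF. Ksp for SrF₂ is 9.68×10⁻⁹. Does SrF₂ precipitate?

No

After mixing, V = 464 mL + 272 mL = 736 mL.
[Sr²⁺] = (3.67×10⁻⁴)(464)/736 = 2.31×10⁻⁴ mol L⁻¹
[F⁻] = (3.95×10⁻⁴)(272)/736 = 1.46×10⁻⁴ mol L⁻¹
Q = [Sr²⁺][F⁻]^2 = 4.93×10⁻¹²
Q = 4.93×10⁻¹² < Ksp = 9.68×10⁻⁹, so the solution is unsaturated and no precipitate forms.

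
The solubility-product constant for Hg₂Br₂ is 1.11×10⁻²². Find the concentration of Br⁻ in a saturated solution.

6.06×10⁻⁸ M

Hg₂Br₂(s) ⇌ Hg₂²⁺(aq) + 2 Br⁻(aq)
For each mole of Hg₂Br₂ that dissolves per liter, [Hg₂²⁺] = s and [Br⁻] = 2s; let s denote this solubility.
Ksp = [Hg₂²⁺][Br⁻]^2 = s · (2s)^2 = 4s^3 = 1.11×10⁻²²
s = 3.03×10⁻⁸ M
[Br⁻] = 2s = 6.06×10⁻⁸ M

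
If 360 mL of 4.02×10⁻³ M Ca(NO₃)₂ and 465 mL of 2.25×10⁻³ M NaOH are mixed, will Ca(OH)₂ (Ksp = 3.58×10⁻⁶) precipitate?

No

After mixing, V = 360 mL + 465 mL = 825 mL.
[Ca²⁺] = (4.02×10⁻³)(360)/825 = 1.75×10⁻³ M
[OH⁻] = (2.25×10⁻³)(465)/825 = 1.27×10⁻³ M
Q = [Ca²⁺][OH⁻]^2 = 2.82×10⁻⁹
Since Q (2.82×10⁻⁹) is less than Ksp (3.58×10⁻⁶), no Ca(OH)₂ precipitates.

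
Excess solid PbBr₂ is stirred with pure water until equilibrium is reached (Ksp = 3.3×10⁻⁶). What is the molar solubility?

9.4×10⁻³ M

PbBr₂(s) ⇌ Pb²⁺(aq) + 2 Br⁻(aq)
Let s be the molar solubility. Then [Pb²⁺] = s and [Br⁻] = 2s.
Ksp = [Pb²⁺][Br⁻]^2 = s · (2s)^2 = 4s^3
4s^3 = 3.3×10⁻⁶  ⇒  s^3 = 8.3×10⁻⁷
Taking the 3rd root, s = 9.4×10⁻³ mol L⁻¹.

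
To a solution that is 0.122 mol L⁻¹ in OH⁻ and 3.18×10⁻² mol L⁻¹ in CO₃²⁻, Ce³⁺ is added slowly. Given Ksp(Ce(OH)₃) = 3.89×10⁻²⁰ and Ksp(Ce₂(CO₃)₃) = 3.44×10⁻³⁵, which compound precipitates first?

A salt starts to precipitate once the ion product Q reaches its Ksp.
For Ce(OH)₃: [Ce³⁺] = (Ksp/[OH⁻]^3) = 2.14×10⁻¹⁷ mol L⁻¹
For Ce₂(CO₃)₃: [Ce³⁺] = (Ksp/[CO₃²⁻]^3)^(1/2) = 1.03×10⁻¹⁵ mol L⁻¹
Since Ce(OH)₃ needs less Ce³⁺ to reach saturation, it precipitates first.

Ce(OH)₃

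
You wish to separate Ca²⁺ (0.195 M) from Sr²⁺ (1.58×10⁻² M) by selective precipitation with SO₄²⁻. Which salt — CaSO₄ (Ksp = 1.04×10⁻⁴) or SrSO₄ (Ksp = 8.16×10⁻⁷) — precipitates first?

Each salt precipitates once Q = Ksp for that salt.
For CaSO₄: [SO₄²⁻] = (Ksp/[Ca²⁺]) = 5.33×10⁻⁴ M
For SrSO₄: [SO₄²⁻] = (Ksp/[Sr²⁺]) = 5.16×10⁻⁵ M
The smaller threshold [SO₄²⁻] is reached first, so SrSO₄ precipitates first.

SrSO₄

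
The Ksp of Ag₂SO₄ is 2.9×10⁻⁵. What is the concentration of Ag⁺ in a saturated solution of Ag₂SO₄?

Ag₂SO₄(s) ⇌ 2 Ag⁺(aq) + SO₄²⁻(aq)
For each mole of Ag₂SO₄ that dissolves per liter, [Ag⁺] = 2s and [SO₄²⁻] = s; let s denote this solubility.
Ksp = [Ag⁺]^2[SO₄²⁻] = (2s)^2 · s = 4s^3 = 2.9×10⁻⁵
s = 1.9×10⁻² mol L⁻¹
[Ag⁺] = 2s = 3.9×10⁻² mol L⁻¹

3.9×10⁻² M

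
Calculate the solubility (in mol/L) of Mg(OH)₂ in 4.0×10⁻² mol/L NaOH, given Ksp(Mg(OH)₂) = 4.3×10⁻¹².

2.7×10⁻⁹ M

Mg(OH)₂(s) ⇌ Mg²⁺(aq) + 2 OH⁻(aq)
The solution already contains OH⁻ at 4.0×10⁻² mol/L. Let s be the molar solubility of Mg(OH)₂.
[OH⁻] ≈ 4.0×10⁻² mol/L (common ion dominates); [Mg²⁺] = s.
Ksp = [Mg²⁺][OH⁻]^2 = s(4.0×10⁻²)^2
s = 4.3×10⁻¹² / (4.0×10⁻²)^2 = 2.7×10⁻⁹
s = 2.7×10⁻⁹ mol/L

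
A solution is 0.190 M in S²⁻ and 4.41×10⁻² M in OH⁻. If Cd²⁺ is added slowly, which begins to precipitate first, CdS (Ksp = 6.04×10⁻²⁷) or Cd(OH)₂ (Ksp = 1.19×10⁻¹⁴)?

Each salt precipitates once Q = Ksp for that salt.
For CdS: [Cd²⁺] = (Ksp/[S²⁻]) = 3.18×10⁻²⁶ M
For Cd(OH)₂: [Cd²⁺] = (Ksp/[OH⁻]^2) = 6.12×10⁻¹² M
Since CdS needs less Cd²⁺ to reach saturation, it precipitates first.

CdS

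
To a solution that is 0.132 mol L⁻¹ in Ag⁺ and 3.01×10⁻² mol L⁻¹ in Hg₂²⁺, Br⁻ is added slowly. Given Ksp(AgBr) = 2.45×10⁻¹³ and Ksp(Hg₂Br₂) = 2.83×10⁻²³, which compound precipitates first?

Precipitation of each salt begins when its ion product equals Ksp.
For AgBr: [Br⁻] = (Ksp/[Ag⁺]) = 1.86×10⁻¹² mol L⁻¹
For Hg₂Br₂: [Br⁻] = (Ksp/[Hg₂²⁺])^(1/2) = 3.07×10⁻¹¹ mol L⁻¹
Since AgBr needs less Br⁻ to reach saturation, it precipitates first.

AgBr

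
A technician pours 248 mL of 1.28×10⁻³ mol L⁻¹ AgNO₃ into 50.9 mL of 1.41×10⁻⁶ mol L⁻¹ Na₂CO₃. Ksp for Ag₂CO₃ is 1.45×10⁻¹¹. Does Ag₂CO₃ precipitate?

Total volume after mixing = 248 + 50.9 = 298.9 mL.
[Ag⁺] = (1.28×10⁻³)(248)/298.9 = 1.06×10⁻³ mol L⁻¹
[CO₃²⁻] = (1.41×10⁻⁶)(50.9)/298.9 = 2.40×10⁻⁷ mol L⁻¹
Q = [Ag⁺]^2[CO₃²⁻] = 2.71×10⁻¹³
Since Q (2.71×10⁻¹³) is less than Ksp (1.45×10⁻¹¹), no Ag₂CO₃ precipitates.

No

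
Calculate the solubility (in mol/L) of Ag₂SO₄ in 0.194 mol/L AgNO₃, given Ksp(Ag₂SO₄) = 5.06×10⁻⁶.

Ag₂SO₄(s) ⇌ 2 Ag⁺(aq) + SO₄²⁻(aq)
With Ag⁺ already at 0.194 mol/L and s small, take [Ag⁺] ≈ 0.194 mol/L and [SO₄²⁻] = s.
Ksp = [Ag⁺]^2[SO₄²⁻] = (0.194)^2s
s = 5.06×10⁻⁶ / (0.194)^2 = 1.34×10⁻⁴
s = 1.34×10⁻⁴ mol/L

1.34×10⁻⁴ M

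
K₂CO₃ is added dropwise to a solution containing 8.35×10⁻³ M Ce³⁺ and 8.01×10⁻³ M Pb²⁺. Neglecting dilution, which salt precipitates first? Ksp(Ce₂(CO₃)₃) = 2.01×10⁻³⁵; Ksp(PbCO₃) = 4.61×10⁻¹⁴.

PbCO₃

Each salt precipitates once Q = Ksp for that salt.
For Ce₂(CO₃)₃: [CO₃²⁻] = (Ksp/[Ce³⁺]^2)^(1/3) = 6.61×10⁻¹¹ M
For PbCO₃: [CO₃²⁻] = (Ksp/[Pb²⁺]) = 5.76×10⁻¹² M
The smaller threshold [CO₃²⁻] is reached first, so PbCO₃ precipitates first.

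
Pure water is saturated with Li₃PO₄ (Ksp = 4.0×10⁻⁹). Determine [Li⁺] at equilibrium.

1.0×10⁻² M

Li₃PO₄(s) ⇌ 3 Li⁺(aq) + PO₄³⁻(aq)
If s mol/L of Li₃PO₄ dissolves, [Li⁺] = 3s and [PO₄³⁻] = s.
Ksp = [Li⁺]^3[PO₄³⁻] = (3s)^3 · s = 27s^4 = 4.0×10⁻⁹
s = 3.5×10⁻³ mol L⁻¹
[Li⁺] = 3s = 1.0×10⁻² mol L⁻¹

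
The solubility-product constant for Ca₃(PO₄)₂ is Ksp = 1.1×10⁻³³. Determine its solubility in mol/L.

1.0×10⁻⁷ M

Ca₃(PO₄)₂(s) ⇌ 3 Ca²⁺(aq) + 2 PO₄³⁻(aq)
For each mole of Ca₃(PO₄)₂ that dissolves per liter, [Ca²⁺] = 3s and [PO₄³⁻] = 2s; let s denote this solubility.
Ksp = [Ca²⁺]^3[PO₄³⁻]^2 = (3s)^3 · (2s)^2 = 108s^5
108s^5 = 1.1×10⁻³³  ⇒  s^5 = 1.0×10⁻³⁵
s = 1.0×10⁻⁷ M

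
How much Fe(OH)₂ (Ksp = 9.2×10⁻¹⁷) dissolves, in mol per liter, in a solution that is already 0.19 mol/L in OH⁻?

2.5×10⁻¹⁵ M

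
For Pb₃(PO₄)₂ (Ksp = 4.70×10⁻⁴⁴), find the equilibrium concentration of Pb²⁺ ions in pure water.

Pb₃(PO₄)₂(s) ⇌ 3 Pb²⁺(aq) + 2 PO₄³⁻(aq)
If s mol/L of Pb₃(PO₄)₂ dissolves, [Pb²⁺] = 3s and [PO₄³⁻] = 2s.
Ksp = [Pb²⁺]^3[PO₄³⁻]^2 = (3s)^3 · (2s)^2 = 108s^5 = 4.70×10⁻⁴⁴
s = 8.47×10⁻¹⁰ M
[Pb²⁺] = 3s = 2.54×10⁻⁹ M

2.54×10⁻⁹ M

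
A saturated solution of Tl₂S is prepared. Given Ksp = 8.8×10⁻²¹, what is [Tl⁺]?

2.6×10⁻⁷ M

Tl₂S(s) ⇌ 2 Tl⁺(aq) + S²⁻(aq)
Let s be the molar solubility. Then [Tl⁺] = 2s and [S²⁻] = s.
Ksp = [Tl⁺]^2[S²⁻] = (2s)^2 · s = 4s^3 = 8.8×10⁻²¹
s = 1.3×10⁻⁷ mol/L
[Tl⁺] = 2s = 2.6×10⁻⁷ mol/L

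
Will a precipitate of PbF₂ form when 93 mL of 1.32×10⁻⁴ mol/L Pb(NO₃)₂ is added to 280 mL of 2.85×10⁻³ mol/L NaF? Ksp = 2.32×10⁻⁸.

No

Total volume after mixing = 93 + 280 = 373 mL.
[Pb²⁺] = (1.32×10⁻⁴)(93)/373 = 3.29×10⁻⁵ mol/L
[F⁻] = (2.85×10⁻³)(280)/373 = 2.14×10⁻³ mol/L
Q = [Pb²⁺][F⁻]^2 = 1.51×10⁻¹⁰
Since Q (1.51×10⁻¹⁰) is less than Ksp (2.32×10⁻⁸), no PbF₂ precipitates.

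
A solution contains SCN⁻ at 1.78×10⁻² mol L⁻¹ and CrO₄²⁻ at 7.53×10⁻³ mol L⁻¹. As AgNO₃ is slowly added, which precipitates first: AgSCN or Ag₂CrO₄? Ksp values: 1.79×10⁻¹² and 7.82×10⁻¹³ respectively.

The threshold for precipitation is Q = Ksp.
For AgSCN: [Ag⁺] = (Ksp/[SCN⁻]) = 1.01×10⁻¹⁰ mol L⁻¹
For Ag₂CrO₄: [Ag⁺] = (Ksp/[CrO₄²⁻])^(1/2) = 1.02×10⁻⁵ mol L⁻¹
AgSCN requires the lower [Ag⁺], so it precipitates first.

AgSCN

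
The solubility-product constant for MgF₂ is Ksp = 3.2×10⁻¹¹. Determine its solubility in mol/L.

MgF₂(s) ⇌ Mg²⁺(aq) + 2 F⁻(aq)
Let s be the molar solubility. Then [Mg²⁺] = s and [F⁻] = 2s.
Ksp = [Mg²⁺][F⁻]^2 = s · (2s)^2 = 4s^3
4s^3 = 3.2×10⁻¹¹  ⇒  s^3 = 8.0×10⁻¹²
s = 2.0×10⁻⁴ M

2.0×10⁻⁴ M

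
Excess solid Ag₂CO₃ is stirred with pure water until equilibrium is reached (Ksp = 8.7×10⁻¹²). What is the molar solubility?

1.3×10⁻⁴ M

Ag₂CO₃(s) ⇌ 2 Ag⁺(aq) + CO₃²⁻(aq)
For each mole of Ag₂CO₃ that dissolves per liter, [Ag⁺] = 2s and [CO₃²⁻] = s; let s denote this solubility.
Ksp = [Ag⁺]^2[CO₃²⁻] = (2s)^2 · s = 4s^3
4s^3 = 8.7×10⁻¹²  ⇒  s^3 = 2.2×10⁻¹²
s = (2.2×10⁻¹²)^(1/3) = 1.3×10⁻⁴ mol/L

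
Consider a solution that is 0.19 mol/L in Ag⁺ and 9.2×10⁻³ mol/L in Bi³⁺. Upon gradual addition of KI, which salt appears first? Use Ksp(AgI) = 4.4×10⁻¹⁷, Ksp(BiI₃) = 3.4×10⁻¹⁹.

AgI

Precipitation of each salt begins when its ion product equals Ksp.
For AgI: [I⁻] = (Ksp/[Ag⁺]) = 2.3×10⁻¹⁶ mol/L
For BiI₃: [I⁻] = (Ksp/[Bi³⁺])^(1/3) = 3.3×10⁻⁶ mol/L
Since AgI needs less I⁻ to reach saturation, it precipitates first.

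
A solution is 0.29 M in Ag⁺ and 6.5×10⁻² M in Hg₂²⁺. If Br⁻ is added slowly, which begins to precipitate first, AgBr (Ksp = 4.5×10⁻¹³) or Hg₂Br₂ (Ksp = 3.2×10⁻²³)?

AgBr

The threshold for precipitation is Q = Ksp.
For AgBr: [Br⁻] = (Ksp/[Ag⁺]) = 1.6×10⁻¹² M
For Hg₂Br₂: [Br⁻] = (Ksp/[Hg₂²⁺])^(1/2) = 2.2×10⁻¹¹ M
Since AgBr needs less Br⁻ to reach saturation, it precipitates first.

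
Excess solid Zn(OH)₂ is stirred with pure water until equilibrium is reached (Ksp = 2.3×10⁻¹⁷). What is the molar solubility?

Zn(OH)₂(s) ⇌ Zn²⁺(aq) + 2 OH⁻(aq)
With molar solubility s: [Zn²⁺] = s, [OH⁻] = 2s.
Ksp = [Zn²⁺][OH⁻]^2 = s · (2s)^2 = 4s^3
4s^3 = 2.3×10⁻¹⁷  ⇒  s^3 = 5.8×10⁻¹⁸
s = 1.8×10⁻⁶ mol L⁻¹

1.8×10⁻⁶ M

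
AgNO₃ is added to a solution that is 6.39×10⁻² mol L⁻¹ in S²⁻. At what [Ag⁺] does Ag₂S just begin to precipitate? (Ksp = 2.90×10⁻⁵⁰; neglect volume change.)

6.74×10⁻²⁵ M

Precipitation begins when Q = Ksp.
Ag₂S(s) ⇌ 2 Ag⁺(aq) + S²⁻(aq)
Ksp = [Ag⁺]^2[S²⁻] = [Ag⁺]^2(6.39×10⁻²)
[Ag⁺]^2 = 2.90×10⁻⁵⁰ / (6.39×10⁻²) = 4.54×10⁻⁴⁹
[Ag⁺] = 6.74×10⁻²⁵ mol L⁻¹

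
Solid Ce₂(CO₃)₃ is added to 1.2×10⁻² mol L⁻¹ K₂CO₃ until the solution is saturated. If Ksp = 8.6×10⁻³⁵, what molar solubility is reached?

3.5×10⁻¹⁵ M

Ce₂(CO₃)₃(s) ⇌ 2 Ce³⁺(aq) + 3 CO₃²⁻(aq)
Let s be the solubility of Ce₂(CO₃)₃ here. The common ion gives [CO₃²⁻] ≈ 1.2×10⁻² mol L⁻¹, and [Ce³⁺] = 2s.
Ksp = [Ce³⁺]^2[CO₃²⁻]^3 = (2s)^2(1.2×10⁻²)^3
(2s)^2 = 8.6×10⁻³⁵ / (1.2×10⁻²)^3 = 5.0×10⁻²⁹
s = 3.5×10⁻¹⁵ mol L⁻¹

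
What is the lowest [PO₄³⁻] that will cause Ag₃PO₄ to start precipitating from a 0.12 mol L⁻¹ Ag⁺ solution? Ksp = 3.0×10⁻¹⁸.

1.7×10⁻¹⁵ M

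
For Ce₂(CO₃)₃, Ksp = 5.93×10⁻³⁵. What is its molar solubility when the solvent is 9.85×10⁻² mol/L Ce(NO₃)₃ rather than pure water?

6.09×10⁻¹² M

Ce₂(CO₃)₃(s) ⇌ 2 Ce³⁺(aq) + 3 CO₃²⁻(aq)
Ce³⁺ is already present at 9.85×10⁻² mol/L. If s mol/L of Ce₂(CO₃)₃ dissolves, [CO₃²⁻] = 3s while [Ce³⁺] ≈ 9.85×10⁻² mol/L.
Ksp = [Ce³⁺]^2[CO₃²⁻]^3 = (9.85×10⁻²)^2(3s)^3
(3s)^3 = 5.93×10⁻³⁵ / (9.85×10⁻²)^2 = 6.11×10⁻³³
s = 6.09×10⁻¹² mol/L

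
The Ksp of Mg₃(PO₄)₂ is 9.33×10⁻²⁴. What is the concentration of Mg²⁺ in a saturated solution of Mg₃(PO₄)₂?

2.91×10⁻⁵ M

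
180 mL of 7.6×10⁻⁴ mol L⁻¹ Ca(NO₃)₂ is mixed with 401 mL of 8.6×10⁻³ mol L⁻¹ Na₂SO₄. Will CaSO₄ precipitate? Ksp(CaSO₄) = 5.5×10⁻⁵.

No

Total volume after mixing = 180 + 401 = 581 mL.
[Ca²⁺] = (7.6×10⁻⁴)(180)/581 = 2.4×10⁻⁴ mol L⁻¹
[SO₄²⁻] = (8.6×10⁻³)(401)/581 = 5.9×10⁻³ mol L⁻¹
Q = [Ca²⁺][SO₄²⁻] = 1.4×10⁻⁶
Q < Ksp (1.4×10⁻⁶ vs 5.5×10⁻⁵); the solution remains unsaturated and no precipitate forms.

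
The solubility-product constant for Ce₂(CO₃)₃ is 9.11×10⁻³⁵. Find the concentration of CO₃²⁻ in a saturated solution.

1.83×10⁻⁷ M

Ce₂(CO₃)₃(s) ⇌ 2 Ce³⁺(aq) + 3 CO₃²⁻(aq)
With molar solubility s: [Ce³⁺] = 2s, [CO₃²⁻] = 3s.
Ksp = [Ce³⁺]^2[CO₃²⁻]^3 = (2s)^2 · (3s)^3 = 108s^5 = 9.11×10⁻³⁵
s = 6.10×10⁻⁸ mol L⁻¹
[CO₃²⁻] = 3s = 1.83×10⁻⁷ mol L⁻¹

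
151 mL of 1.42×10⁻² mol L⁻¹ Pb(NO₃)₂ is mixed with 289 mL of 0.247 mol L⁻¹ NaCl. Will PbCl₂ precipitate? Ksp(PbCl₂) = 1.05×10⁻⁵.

After mixing, V = 151 mL + 289 mL = 440 mL.
[Pb²⁺] = (1.42×10⁻²)(151)/440 = 4.87×10⁻³ mol L⁻¹
[Cl⁻] = (0.247)(289)/440 = 0.162 mol L⁻¹
Q = [Pb²⁺][Cl⁻]^2 = 1.28×10⁻⁴
Q = 1.28×10⁻⁴ > Ksp = 1.05×10⁻⁵, so the solution is supersaturated and PbCl₂ precipitates.

Yes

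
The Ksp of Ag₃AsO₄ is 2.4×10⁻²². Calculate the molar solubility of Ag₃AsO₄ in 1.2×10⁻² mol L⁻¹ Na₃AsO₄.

9.0×10⁻⁸ M

Ag₃AsO₄(s) ⇌ 3 Ag⁺(aq) + AsO₄³⁻(aq)
AsO₄³⁻ is already present at 1.2×10⁻² mol L⁻¹. If s mol/L of Ag₃AsO₄ dissolves, [Ag⁺] = 3s while [AsO₄³⁻] ≈ 1.2×10⁻² mol L⁻¹.
Ksp = [Ag⁺]^3[AsO₄³⁻] = (3s)^3(1.2×10⁻²)
(3s)^3 = 2.4×10⁻²² / (1.2×10⁻²) = 2.0×10⁻²⁰
s = 9.0×10⁻⁸ mol L⁻¹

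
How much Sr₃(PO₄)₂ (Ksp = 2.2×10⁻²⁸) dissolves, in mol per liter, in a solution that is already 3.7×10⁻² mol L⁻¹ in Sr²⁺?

1.0×10⁻¹² M

Sr₃(PO₄)₂(s) ⇌ 3 Sr²⁺(aq) + 2 PO₄³⁻(aq)
Let s be the solubility of Sr₃(PO₄)₂ here. The common ion gives [Sr²⁺] ≈ 3.7×10⁻² mol L⁻¹, and [PO₄³⁻] = 2s.
Ksp = [Sr²⁺]^3[PO₄³⁻]^2 = (3.7×10⁻²)^3(2s)^2
(2s)^2 = 2.2×10⁻²⁸ / (3.7×10⁻²)^3 = 4.3×10⁻²⁴
s = 1.0×10⁻¹² mol L⁻¹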